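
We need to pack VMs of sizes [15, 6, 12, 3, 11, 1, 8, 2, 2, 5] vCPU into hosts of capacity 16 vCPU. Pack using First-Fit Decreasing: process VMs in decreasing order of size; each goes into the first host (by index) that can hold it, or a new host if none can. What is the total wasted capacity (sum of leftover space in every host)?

15

Sorted descending: 15, 12, 11, 8, 6, 5, 3, 2, 2, 1.
Put 15 vCPU in host 1; 1 vCPU remain.
Put 12 vCPU in host 2; 4 vCPU remain.
Put 11 vCPU in host 3; 5 vCPU remain.
Put 8 vCPU in host 4; 8 vCPU remain.
Put 6 vCPU in host 4; 2 vCPU remain.
Put 5 vCPU in host 3; 0 vCPU remain.
Put 3 vCPU in host 2; 1 vCPU remain.
Put 2 vCPU in host 4; 0 vCPU remain.
Put 2 vCPU in host 5; 14 vCPU remain.
Put 1 vCPU in host 1; 0 vCPU remain.
5 hosts × 16 vCPU = 80 vCPU; used 65 vCPU; unused 15 vCPU.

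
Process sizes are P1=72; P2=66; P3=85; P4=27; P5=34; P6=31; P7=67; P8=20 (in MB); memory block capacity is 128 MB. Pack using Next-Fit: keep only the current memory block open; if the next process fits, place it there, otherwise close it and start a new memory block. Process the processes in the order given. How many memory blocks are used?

P1 (72 MB) → memory block 1 (remaining 56 MB)
P2 (66 MB) → memory block 2 (remaining 62 MB)
P3 (85 MB) → memory block 3 (remaining 43 MB)
P4 (27 MB) → memory block 3 (remaining 16 MB)
P5 (34 MB) → memory block 4 (remaining 94 MB)
P6 (31 MB) → memory block 4 (remaining 63 MB)
P7 (67 MB) → memory block 5 (remaining 61 MB)
P8 (20 MB) → memory block 5 (remaining 41 MB)
Final memory blocks: [72] [66] [85,27] [34,31] [67,20].

5 memory blocks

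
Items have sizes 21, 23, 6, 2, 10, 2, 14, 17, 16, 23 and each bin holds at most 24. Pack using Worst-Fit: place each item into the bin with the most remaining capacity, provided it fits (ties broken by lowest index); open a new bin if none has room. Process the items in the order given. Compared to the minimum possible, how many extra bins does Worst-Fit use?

Worst-Fit: [21] [23] [6,2,10,2] [14] [17] [16] [23] → 7 bins.
Total size 134; any packing needs at least ⌈134/24⌉ = 6 bins.
An optimal packing achieves that bound: [23] [23] [21,2] [17,6] [16,2] [14,10] → 6 bins.
Excess: 7 − 6 = 1.

1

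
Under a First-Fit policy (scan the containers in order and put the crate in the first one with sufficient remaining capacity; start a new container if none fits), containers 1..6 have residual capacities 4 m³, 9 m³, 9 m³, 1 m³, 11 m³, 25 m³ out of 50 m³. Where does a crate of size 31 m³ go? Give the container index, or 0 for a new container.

No container has ≥ 31 m³ free, so a new container is opened.

0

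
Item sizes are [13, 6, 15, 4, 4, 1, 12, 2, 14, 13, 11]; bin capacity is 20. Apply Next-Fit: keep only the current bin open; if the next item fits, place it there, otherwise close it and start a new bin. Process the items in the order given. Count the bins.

Put 13 in bin 1; 7 remain.
Put 6 in bin 1; 1 remain.
Put 15 in bin 2; 5 remain.
Put 4 in bin 2; 1 remain.
Put 4 in bin 3; 16 remain.
Put 1 in bin 3; 15 remain.
Put 12 in bin 3; 3 remain.
Put 2 in bin 3; 1 remain.
Put 14 in bin 4; 6 remain.
Put 13 in bin 5; 7 remain.
Put 11 in bin 6; 9 remain.
Final bins: [13,6] [15,4] [4,1,12,2] [14] [13] [11].

6 bins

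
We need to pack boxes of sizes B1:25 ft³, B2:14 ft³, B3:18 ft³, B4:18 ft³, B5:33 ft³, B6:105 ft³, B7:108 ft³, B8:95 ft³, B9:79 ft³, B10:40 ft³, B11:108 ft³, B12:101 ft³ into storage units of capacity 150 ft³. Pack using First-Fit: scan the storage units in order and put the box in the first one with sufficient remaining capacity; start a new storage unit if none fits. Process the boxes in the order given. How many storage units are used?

Put B1 (25 ft³) in storage unit 1; 125 ft³ remain.
Put B2 (14 ft³) in storage unit 1; 111 ft³ remain.
Put B3 (18 ft³) in storage unit 1; 93 ft³ remain.
Put B4 (18 ft³) in storage unit 1; 75 ft³ remain.
Put B5 (33 ft³) in storage unit 1; 42 ft³ remain.
Put B6 (105 ft³) in storage unit 2; 45 ft³ remain.
Put B7 (108 ft³) in storage unit 3; 42 ft³ remain.
Put B8 (95 ft³) in storage unit 4; 55 ft³ remain.
Put B9 (79 ft³) in storage unit 5; 71 ft³ remain.
Put B10 (40 ft³) in storage unit 1; 2 ft³ remain.
Put B11 (108 ft³) in storage unit 6; 42 ft³ remain.
Put B12 (101 ft³) in storage unit 7; 49 ft³ remain.

7 storage units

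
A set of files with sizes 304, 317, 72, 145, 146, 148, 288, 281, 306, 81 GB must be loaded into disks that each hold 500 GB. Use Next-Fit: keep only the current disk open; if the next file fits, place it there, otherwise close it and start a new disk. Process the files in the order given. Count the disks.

Put 304 GB in disk 1; 196 GB remain.
Put 317 GB in disk 2; 183 GB remain.
Put 72 GB in disk 2; 111 GB remain.
Put 145 GB in disk 3; 355 GB remain.
Put 146 GB in disk 3; 209 GB remain.
Put 148 GB in disk 3; 61 GB remain.
Put 288 GB in disk 4; 212 GB remain.
Put 281 GB in disk 5; 219 GB remain.
Put 306 GB in disk 6; 194 GB remain.
Put 81 GB in disk 6; 113 GB remain.
Final disks: [304] [317,72] [145,146,148] [288] [281] [306,81].

6 disks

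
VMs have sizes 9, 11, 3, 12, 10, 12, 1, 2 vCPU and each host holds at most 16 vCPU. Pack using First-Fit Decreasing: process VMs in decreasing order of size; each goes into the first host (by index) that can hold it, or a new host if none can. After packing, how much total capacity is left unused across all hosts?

Sorted descending: 12, 12, 11, 10, 9, 3, 2, 1.
12 vCPU → host 1 (remaining 4 vCPU)
12 vCPU → host 2 (remaining 4 vCPU)
11 vCPU → host 3 (remaining 5 vCPU)
10 vCPU → host 4 (remaining 6 vCPU)
9 vCPU → host 5 (remaining 7 vCPU)
3 vCPU → host 1 (remaining 1 vCPU)
2 vCPU → host 2 (remaining 2 vCPU)
1 vCPU → host 1 (remaining 0 vCPU)
5 hosts × 16 vCPU = 80 vCPU; used 60 vCPU; unused 20 vCPU.

20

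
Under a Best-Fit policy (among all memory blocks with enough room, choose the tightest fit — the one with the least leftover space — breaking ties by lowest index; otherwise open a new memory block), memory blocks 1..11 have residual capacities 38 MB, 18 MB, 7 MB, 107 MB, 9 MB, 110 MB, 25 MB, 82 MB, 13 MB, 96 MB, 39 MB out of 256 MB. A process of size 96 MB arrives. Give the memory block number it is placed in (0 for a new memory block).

10

Memory blocks with room: memory block 4 (107 MB), memory block 6 (110 MB), memory block 10 (96 MB).
Tightest fit is memory block 10 with 96 MB free.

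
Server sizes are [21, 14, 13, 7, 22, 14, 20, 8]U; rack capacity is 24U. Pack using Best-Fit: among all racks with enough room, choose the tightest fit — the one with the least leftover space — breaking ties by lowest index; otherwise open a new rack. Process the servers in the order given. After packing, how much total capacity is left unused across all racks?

25

rack 1: place 21U, 3U left
rack 2: place 14U, 10U left
rack 3: place 13U, 11U left
rack 2: place 7U, 3U left
rack 4: place 22U, 2U left
rack 5: place 14U, 10U left
rack 6: place 20U, 4U left
rack 5: place 8U, 2U left
6 racks × 24U = 144U; used 119U; unused 25U.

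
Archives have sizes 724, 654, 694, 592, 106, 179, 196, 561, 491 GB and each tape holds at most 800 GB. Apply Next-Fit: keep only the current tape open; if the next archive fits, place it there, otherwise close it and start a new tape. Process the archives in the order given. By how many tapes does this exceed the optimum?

Next-Fit: [724] [654] [694] [592,106] [179,196] [561] [491] → 7 tapes.
Total size 4197 GB; any packing needs at least ⌈4197/800⌉ = 6 tapes.
An optimal packing achieves that bound: [724] [694,106] [654] [592,196] [561,179] [491] → 6 tapes.
Excess: 7 − 6 = 1.

1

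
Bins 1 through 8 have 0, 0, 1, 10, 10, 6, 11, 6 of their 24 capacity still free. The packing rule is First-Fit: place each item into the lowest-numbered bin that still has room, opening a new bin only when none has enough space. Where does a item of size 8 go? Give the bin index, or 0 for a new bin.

Bins with room: bin 4 (10), bin 5 (10), bin 7 (11).
The first with room is bin 4.

4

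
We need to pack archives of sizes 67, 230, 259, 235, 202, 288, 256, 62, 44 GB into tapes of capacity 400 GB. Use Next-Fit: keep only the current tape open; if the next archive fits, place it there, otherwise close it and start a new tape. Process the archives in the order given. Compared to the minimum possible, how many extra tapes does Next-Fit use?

Next-Fit: [67,230] [259] [235] [202] [288] [256,62,44] → 6 tapes.
6 archives exceed 200 GB (half the capacity), and no two of those can share a tape, so at least 6 tapes are needed.
So 6 is already optimal.

0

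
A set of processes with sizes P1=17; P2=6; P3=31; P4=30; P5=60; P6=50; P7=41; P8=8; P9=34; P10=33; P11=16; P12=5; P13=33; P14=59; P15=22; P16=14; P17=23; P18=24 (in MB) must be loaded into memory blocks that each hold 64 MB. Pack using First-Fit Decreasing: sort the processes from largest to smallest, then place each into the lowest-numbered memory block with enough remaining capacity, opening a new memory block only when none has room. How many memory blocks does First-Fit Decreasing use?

Sorted descending: 60, 59, 50, 41, 34, 33, 33, 31, 30, 24, 23, 22, 17, 16, 14, 8, 6, 5.
60 MB → memory block 1 (remaining 4 MB)
59 MB → memory block 2 (remaining 5 MB)
50 MB → memory block 3 (remaining 14 MB)
41 MB → memory block 4 (remaining 23 MB)
34 MB → memory block 5 (remaining 30 MB)
33 MB → memory block 6 (remaining 31 MB)
33 MB → memory block 7 (remaining 31 MB)
31 MB → memory block 6 (remaining 0 MB)
30 MB → memory block 5 (remaining 0 MB)
24 MB → memory block 7 (remaining 7 MB)
23 MB → memory block 4 (remaining 0 MB)
22 MB → memory block 8 (remaining 42 MB)
17 MB → memory block 8 (remaining 25 MB)
16 MB → memory block 8 (remaining 9 MB)
14 MB → memory block 3 (remaining 0 MB)
8 MB → memory block 8 (remaining 1 MB)
6 MB → memory block 7 (remaining 1 MB)
5 MB → memory block 2 (remaining 0 MB)
Final memory blocks: [60] [59,5] [50,14] [41,23] [34,30] [33,31] [33,24,6] [22,17,16,8].

8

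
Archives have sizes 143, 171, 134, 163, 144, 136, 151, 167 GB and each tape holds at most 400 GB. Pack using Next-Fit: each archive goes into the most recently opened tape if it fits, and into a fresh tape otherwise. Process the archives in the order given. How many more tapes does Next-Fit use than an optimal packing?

Next-Fit: [143,171] [134,163] [144,136] [151,167] → 4 tapes.
Total size 1209 GB; any packing needs at least ⌈1209/400⌉ = 4 tapes.
So 4 is already optimal.

0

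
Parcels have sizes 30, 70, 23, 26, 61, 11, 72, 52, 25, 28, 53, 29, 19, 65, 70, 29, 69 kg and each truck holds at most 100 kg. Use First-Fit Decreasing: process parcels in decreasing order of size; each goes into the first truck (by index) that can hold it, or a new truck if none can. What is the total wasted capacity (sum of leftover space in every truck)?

Sorted descending: 72, 70, 70, 69, 65, 61, 53, 52, 30, 29, 29, 28, 26, 25, 23, 19, 11.
72 kg → truck 1 (remaining 28 kg)
70 kg → truck 2 (remaining 30 kg)
70 kg → truck 3 (remaining 30 kg)
69 kg → truck 4 (remaining 31 kg)
65 kg → truck 5 (remaining 35 kg)
61 kg → truck 6 (remaining 39 kg)
53 kg → truck 7 (remaining 47 kg)
52 kg → truck 8 (remaining 48 kg)
30 kg → truck 2 (remaining 0 kg)
29 kg → truck 3 (remaining 1 kg)
29 kg → truck 4 (remaining 2 kg)
28 kg → truck 1 (remaining 0 kg)
26 kg → truck 5 (remaining 9 kg)
25 kg → truck 6 (remaining 14 kg)
23 kg → truck 7 (remaining 24 kg)
19 kg → truck 7 (remaining 5 kg)
11 kg → truck 6 (remaining 3 kg)
8 trucks × 100 kg = 800 kg; used 732 kg; unused 68 kg.

68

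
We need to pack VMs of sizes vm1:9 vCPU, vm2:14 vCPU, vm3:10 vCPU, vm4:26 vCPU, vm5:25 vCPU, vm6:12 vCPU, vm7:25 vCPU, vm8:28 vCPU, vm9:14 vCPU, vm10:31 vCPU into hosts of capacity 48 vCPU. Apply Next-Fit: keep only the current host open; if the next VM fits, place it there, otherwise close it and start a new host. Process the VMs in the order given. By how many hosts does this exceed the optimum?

Next-Fit: [9,14,10] [26] [25,12] [25] [28,14] [31] → 6 hosts.
Total size 194 vCPU; any packing needs at least ⌈194/48⌉ = 5 hosts.
An optimal packing achieves that bound: [31,14] [28,14] [26,12,10] [25,9] [25] → 5 hosts.
Excess: 6 − 5 = 1.

1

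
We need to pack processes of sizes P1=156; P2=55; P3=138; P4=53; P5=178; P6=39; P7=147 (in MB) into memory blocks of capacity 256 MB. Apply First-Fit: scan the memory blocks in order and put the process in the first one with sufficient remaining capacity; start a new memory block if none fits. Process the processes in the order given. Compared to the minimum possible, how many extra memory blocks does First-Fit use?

First-Fit: [156,55,39] [138,53] [178] [147] → 4 memory blocks.
4 processes exceed 128 MB (half the capacity), and no two of those can share a memory block, so at least 4 memory blocks are needed.
So 4 is already optimal.

0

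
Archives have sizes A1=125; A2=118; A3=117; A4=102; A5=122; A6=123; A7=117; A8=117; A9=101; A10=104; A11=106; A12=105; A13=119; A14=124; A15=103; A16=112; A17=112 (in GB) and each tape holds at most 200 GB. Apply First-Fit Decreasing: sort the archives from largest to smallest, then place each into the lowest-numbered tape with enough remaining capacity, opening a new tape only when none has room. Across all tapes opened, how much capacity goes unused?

Sorted descending: 125, 124, 123, 122, 119, 118, 117, 117, 117, 112, 112, 106, 105, 104, 103, 102, 101.
125 GB → tape 1 (remaining 75 GB)
124 GB → tape 2 (remaining 76 GB)
123 GB → tape 3 (remaining 77 GB)
122 GB → tape 4 (remaining 78 GB)
119 GB → tape 5 (remaining 81 GB)
118 GB → tape 6 (remaining 82 GB)
117 GB → tape 7 (remaining 83 GB)
117 GB → tape 8 (remaining 83 GB)
117 GB → tape 9 (remaining 83 GB)
112 GB → tape 10 (remaining 88 GB)
112 GB → tape 11 (remaining 88 GB)
106 GB → tape 12 (remaining 94 GB)
105 GB → tape 13 (remaining 95 GB)
104 GB → tape 14 (remaining 96 GB)
103 GB → tape 15 (remaining 97 GB)
102 GB → tape 16 (remaining 98 GB)
101 GB → tape 17 (remaining 99 GB)
17 tapes × 200 GB = 3400 GB; used 1927 GB; unused 1473 GB.

1473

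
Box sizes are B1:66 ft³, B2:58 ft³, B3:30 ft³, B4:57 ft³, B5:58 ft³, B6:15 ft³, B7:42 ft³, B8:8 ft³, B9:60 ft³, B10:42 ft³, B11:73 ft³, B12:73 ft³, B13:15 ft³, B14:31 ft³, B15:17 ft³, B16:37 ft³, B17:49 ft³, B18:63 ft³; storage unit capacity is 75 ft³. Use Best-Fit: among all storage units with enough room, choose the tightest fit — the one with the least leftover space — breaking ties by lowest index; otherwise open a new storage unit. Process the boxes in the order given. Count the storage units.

12

storage unit 1: place B1 (66 ft³), 9 ft³ left
storage unit 2: place B2 (58 ft³), 17 ft³ left
storage unit 3: place B3 (30 ft³), 45 ft³ left
storage unit 4: place B4 (57 ft³), 18 ft³ left
storage unit 5: place B5 (58 ft³), 17 ft³ left
storage unit 2: place B6 (15 ft³), 2 ft³ left
storage unit 3: place B7 (42 ft³), 3 ft³ left
storage unit 1: place B8 (8 ft³), 1 ft³ left
storage unit 6: place B9 (60 ft³), 15 ft³ left
storage unit 7: place B10 (42 ft³), 33 ft³ left
storage unit 8: place B11 (73 ft³), 2 ft³ left
storage unit 9: place B12 (73 ft³), 2 ft³ left
storage unit 6: place B13 (15 ft³), 0 ft³ left
storage unit 7: place B14 (31 ft³), 2 ft³ left
storage unit 5: place B15 (17 ft³), 0 ft³ left
storage unit 10: place B16 (37 ft³), 38 ft³ left
storage unit 11: place B17 (49 ft³), 26 ft³ left
storage unit 12: place B18 (63 ft³), 12 ft³ left
Final storage units: [66,8] [58,15] [30,42] [57] [58,17] [60,15] [42,31] [73] [73] [37] [49] [63].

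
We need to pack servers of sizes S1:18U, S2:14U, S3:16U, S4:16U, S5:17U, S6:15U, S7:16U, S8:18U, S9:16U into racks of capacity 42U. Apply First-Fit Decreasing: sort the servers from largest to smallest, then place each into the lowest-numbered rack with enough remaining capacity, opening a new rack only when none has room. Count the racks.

Sorted descending: 18, 18, 17, 16, 16, 16, 16, 15, 14.
rack 1: place 18U, 24U left
rack 1: place 18U, 6U left
rack 2: place 17U, 25U left
rack 2: place 16U, 9U left
rack 3: place 16U, 26U left
rack 3: place 16U, 10U left
rack 4: place 16U, 26U left
rack 4: place 15U, 11U left
rack 5: place 14U, 28U left
Final racks: [18,18] [17,16] [16,16] [16,15] [14].

5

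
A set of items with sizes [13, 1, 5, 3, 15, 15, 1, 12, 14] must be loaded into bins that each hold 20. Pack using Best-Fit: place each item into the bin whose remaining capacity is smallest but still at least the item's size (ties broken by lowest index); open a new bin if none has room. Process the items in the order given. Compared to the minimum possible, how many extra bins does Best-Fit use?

0

Best-Fit: [13,1,5,1] [3,15] [15] [12] [14] → 5 bins.
5 items exceed 10 (half the capacity), and no two of those can share a bin, so at least 5 bins are needed.
So 5 is already optimal.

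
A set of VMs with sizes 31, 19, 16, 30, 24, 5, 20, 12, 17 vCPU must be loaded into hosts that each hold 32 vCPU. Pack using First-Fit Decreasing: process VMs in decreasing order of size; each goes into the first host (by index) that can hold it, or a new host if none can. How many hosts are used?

7

Sorted descending: 31, 30, 24, 20, 19, 17, 16, 12, 5.
host 1: place 31 vCPU, 1 vCPU left
host 2: place 30 vCPU, 2 vCPU left
host 3: place 24 vCPU, 8 vCPU left
host 4: place 20 vCPU, 12 vCPU left
host 5: place 19 vCPU, 13 vCPU left
host 6: place 17 vCPU, 15 vCPU left
host 7: place 16 vCPU, 16 vCPU left
host 4: place 12 vCPU, 0 vCPU left
host 3: place 5 vCPU, 3 vCPU left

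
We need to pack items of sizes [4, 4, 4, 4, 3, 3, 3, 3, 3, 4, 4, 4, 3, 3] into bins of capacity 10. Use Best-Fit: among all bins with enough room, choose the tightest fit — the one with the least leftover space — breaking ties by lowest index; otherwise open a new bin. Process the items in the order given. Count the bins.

6 bins

4 → bin 1 (remaining 6)
4 → bin 1 (remaining 2)
4 → bin 2 (remaining 6)
4 → bin 2 (remaining 2)
3 → bin 3 (remaining 7)
3 → bin 3 (remaining 4)
3 → bin 3 (remaining 1)
3 → bin 4 (remaining 7)
3 → bin 4 (remaining 4)
4 → bin 4 (remaining 0)
4 → bin 5 (remaining 6)
4 → bin 5 (remaining 2)
3 → bin 6 (remaining 7)
3 → bin 6 (remaining 4)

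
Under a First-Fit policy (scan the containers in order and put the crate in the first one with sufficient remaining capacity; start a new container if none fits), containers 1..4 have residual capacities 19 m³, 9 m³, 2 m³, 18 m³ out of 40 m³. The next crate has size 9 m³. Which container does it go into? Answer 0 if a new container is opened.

Containers with room: container 1 (19 m³), container 2 (9 m³), container 4 (18 m³).
The first with room is container 1.

1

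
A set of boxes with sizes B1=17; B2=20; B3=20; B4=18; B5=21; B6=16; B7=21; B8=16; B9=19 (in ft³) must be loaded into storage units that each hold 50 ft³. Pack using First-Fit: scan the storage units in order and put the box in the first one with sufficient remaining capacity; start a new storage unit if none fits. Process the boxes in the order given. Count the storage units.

B1 (17 ft³) → storage unit 1 (remaining 33 ft³)
B2 (20 ft³) → storage unit 1 (remaining 13 ft³)
B3 (20 ft³) → storage unit 2 (remaining 30 ft³)
B4 (18 ft³) → storage unit 2 (remaining 12 ft³)
B5 (21 ft³) → storage unit 3 (remaining 29 ft³)
B6 (16 ft³) → storage unit 3 (remaining 13 ft³)
B7 (21 ft³) → storage unit 4 (remaining 29 ft³)
B8 (16 ft³) → storage unit 4 (remaining 13 ft³)
B9 (19 ft³) → storage unit 5 (remaining 31 ft³)

5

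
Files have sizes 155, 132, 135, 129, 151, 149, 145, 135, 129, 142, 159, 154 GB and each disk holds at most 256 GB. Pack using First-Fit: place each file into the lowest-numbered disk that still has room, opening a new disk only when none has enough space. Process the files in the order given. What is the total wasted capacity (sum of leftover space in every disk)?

1357

disk 1: place 155 GB, 101 GB left
disk 2: place 132 GB, 124 GB left
disk 3: place 135 GB, 121 GB left
disk 4: place 129 GB, 127 GB left
disk 5: place 151 GB, 105 GB left
disk 6: place 149 GB, 107 GB left
disk 7: place 145 GB, 111 GB left
disk 8: place 135 GB, 121 GB left
disk 9: place 129 GB, 127 GB left
disk 10: place 142 GB, 114 GB left
disk 11: place 159 GB, 97 GB left
disk 12: place 154 GB, 102 GB left
12 disks × 256 GB = 3072 GB; used 1715 GB; unused 1357 GB.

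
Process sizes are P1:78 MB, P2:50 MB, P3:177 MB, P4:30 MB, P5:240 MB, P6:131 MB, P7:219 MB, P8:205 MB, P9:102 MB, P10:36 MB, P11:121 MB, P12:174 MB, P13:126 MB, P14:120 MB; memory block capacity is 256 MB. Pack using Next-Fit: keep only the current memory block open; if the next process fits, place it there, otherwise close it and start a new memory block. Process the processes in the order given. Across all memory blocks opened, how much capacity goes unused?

751

Put P1 (78 MB) in memory block 1; 178 MB remain.
Put P2 (50 MB) in memory block 1; 128 MB remain.
Put P3 (177 MB) in memory block 2; 79 MB remain.
Put P4 (30 MB) in memory block 2; 49 MB remain.
Put P5 (240 MB) in memory block 3; 16 MB remain.
Put P6 (131 MB) in memory block 4; 125 MB remain.
Put P7 (219 MB) in memory block 5; 37 MB remain.
Put P8 (205 MB) in memory block 6; 51 MB remain.
Put P9 (102 MB) in memory block 7; 154 MB remain.
Put P10 (36 MB) in memory block 7; 118 MB remain.
Put P11 (121 MB) in memory block 8; 135 MB remain.
Put P12 (174 MB) in memory block 9; 82 MB remain.
Put P13 (126 MB) in memory block 10; 130 MB remain.
Put P14 (120 MB) in memory block 10; 10 MB remain.
10 memory blocks × 256 MB = 2560 MB; used 1809 MB; unused 751 MB.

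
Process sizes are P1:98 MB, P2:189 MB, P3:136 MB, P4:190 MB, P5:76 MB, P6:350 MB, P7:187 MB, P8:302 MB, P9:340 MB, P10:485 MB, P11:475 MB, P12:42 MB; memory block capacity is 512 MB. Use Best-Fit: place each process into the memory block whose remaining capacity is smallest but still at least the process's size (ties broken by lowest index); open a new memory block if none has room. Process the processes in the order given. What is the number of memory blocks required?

memory block 1: place P1 (98 MB), 414 MB left
memory block 1: place P2 (189 MB), 225 MB left
memory block 1: place P3 (136 MB), 89 MB left
memory block 2: place P4 (190 MB), 322 MB left
memory block 1: place P5 (76 MB), 13 MB left
memory block 3: place P6 (350 MB), 162 MB left
memory block 2: place P7 (187 MB), 135 MB left
memory block 4: place P8 (302 MB), 210 MB left
memory block 5: place P9 (340 MB), 172 MB left
memory block 6: place P10 (485 MB), 27 MB left
memory block 7: place P11 (475 MB), 37 MB left
memory block 2: place P12 (42 MB), 93 MB left
Final memory blocks: [98,189,136,76] [190,187,42] [350] [302] [340] [485] [475].

7 memory blocks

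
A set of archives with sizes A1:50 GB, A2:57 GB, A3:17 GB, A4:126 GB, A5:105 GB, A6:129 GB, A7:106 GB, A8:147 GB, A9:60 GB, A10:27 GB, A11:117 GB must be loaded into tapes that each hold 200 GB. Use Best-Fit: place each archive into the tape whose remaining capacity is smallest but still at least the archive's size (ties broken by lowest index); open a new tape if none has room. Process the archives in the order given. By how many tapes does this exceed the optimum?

1

Best-Fit: [50,57,17] [126] [105] [129,60] [106] [147,27] [117] → 7 tapes.
6 archives exceed 100 GB (half the capacity), and no two of those can share a tape, so at least 6 tapes are needed.
An optimal packing achieves that bound: [147,50] [129,60] [126,57,17] [117,27] [106] [105] → 6 tapes.
Excess: 7 − 6 = 1.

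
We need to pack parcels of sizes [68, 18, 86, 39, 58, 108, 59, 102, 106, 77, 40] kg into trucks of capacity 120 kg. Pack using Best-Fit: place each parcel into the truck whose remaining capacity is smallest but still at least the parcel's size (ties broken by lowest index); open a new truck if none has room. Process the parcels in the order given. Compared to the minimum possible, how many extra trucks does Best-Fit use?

Best-Fit: [68,18] [86] [39,58] [108] [59] [102] [106] [77,40] → 8 trucks.
Total size 761 kg; any packing needs at least ⌈761/120⌉ = 7 trucks.
An optimal packing achieves that bound: [108] [106] [102,18] [86] [77,40] [68,39] [59,58] → 7 trucks.
Excess: 8 − 7 = 1.

1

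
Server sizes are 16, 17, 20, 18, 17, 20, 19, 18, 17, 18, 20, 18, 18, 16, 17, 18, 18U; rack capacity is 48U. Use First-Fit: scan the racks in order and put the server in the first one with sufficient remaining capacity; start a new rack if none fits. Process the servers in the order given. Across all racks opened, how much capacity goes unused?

16U → rack 1 (remaining 32U)
17U → rack 1 (remaining 15U)
20U → rack 2 (remaining 28U)
18U → rack 2 (remaining 10U)
17U → rack 3 (remaining 31U)
20U → rack 3 (remaining 11U)
19U → rack 4 (remaining 29U)
18U → rack 4 (remaining 11U)
17U → rack 5 (remaining 31U)
18U → rack 5 (remaining 13U)
20U → rack 6 (remaining 28U)
18U → rack 6 (remaining 10U)
18U → rack 7 (remaining 30U)
16U → rack 7 (remaining 14U)
17U → rack 8 (remaining 31U)
18U → rack 8 (remaining 13U)
18U → rack 9 (remaining 30U)
9 racks × 48U = 432U; used 305U; unused 127U.

127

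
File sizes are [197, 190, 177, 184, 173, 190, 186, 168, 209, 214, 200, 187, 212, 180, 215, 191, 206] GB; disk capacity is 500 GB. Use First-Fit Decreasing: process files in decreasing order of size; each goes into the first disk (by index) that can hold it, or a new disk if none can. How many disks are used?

Sorted descending: 215, 214, 212, 209, 206, 200, 197, 191, 190, 190, 187, 186, 184, 180, 177, 173, 168.
disk 1: place 215 GB, 285 GB left
disk 1: place 214 GB, 71 GB left
disk 2: place 212 GB, 288 GB left
disk 2: place 209 GB, 79 GB left
disk 3: place 206 GB, 294 GB left
disk 3: place 200 GB, 94 GB left
disk 4: place 197 GB, 303 GB left
disk 4: place 191 GB, 112 GB left
disk 5: place 190 GB, 310 GB left
disk 5: place 190 GB, 120 GB left
disk 6: place 187 GB, 313 GB left
disk 6: place 186 GB, 127 GB left
disk 7: place 184 GB, 316 GB left
disk 7: place 180 GB, 136 GB left
disk 8: place 177 GB, 323 GB left
disk 8: place 173 GB, 150 GB left
disk 9: place 168 GB, 332 GB left

9 disks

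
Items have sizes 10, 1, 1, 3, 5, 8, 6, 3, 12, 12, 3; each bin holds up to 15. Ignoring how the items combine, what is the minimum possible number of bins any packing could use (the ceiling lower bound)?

5 bins

Total size = 10 + 1 + 1 + 3 + 5 + 8 + 6 + 3 + 12 + 12 + 3 = 64.
⌈64 / 15⌉ = 5.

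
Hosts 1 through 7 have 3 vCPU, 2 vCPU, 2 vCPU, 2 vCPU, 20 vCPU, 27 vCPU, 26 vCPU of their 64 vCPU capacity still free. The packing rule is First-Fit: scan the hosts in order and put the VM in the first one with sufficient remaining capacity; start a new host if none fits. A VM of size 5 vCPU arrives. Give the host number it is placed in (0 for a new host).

Hosts with room: host 5 (20 vCPU), host 6 (27 vCPU), host 7 (26 vCPU).
The first with room is host 5.

5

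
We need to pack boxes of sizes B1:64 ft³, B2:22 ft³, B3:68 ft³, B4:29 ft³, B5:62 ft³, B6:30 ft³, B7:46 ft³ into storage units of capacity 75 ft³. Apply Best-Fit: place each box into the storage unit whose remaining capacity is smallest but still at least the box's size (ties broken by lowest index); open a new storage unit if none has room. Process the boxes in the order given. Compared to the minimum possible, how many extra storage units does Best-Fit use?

Best-Fit: [64] [22,29] [68] [62] [30] [46] → 6 storage units.
Total size 321 ft³; any packing needs at least ⌈321/75⌉ = 5 storage units.
An optimal packing achieves that bound: [68] [64] [62] [46,29] [30,22] → 5 storage units.
Excess: 6 − 5 = 1.

1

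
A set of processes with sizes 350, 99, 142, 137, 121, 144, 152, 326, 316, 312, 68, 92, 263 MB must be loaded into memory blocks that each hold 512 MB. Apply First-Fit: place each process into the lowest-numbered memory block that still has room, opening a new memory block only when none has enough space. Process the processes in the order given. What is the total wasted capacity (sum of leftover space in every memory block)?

1062

memory block 1: place 350 MB, 162 MB left
memory block 1: place 99 MB, 63 MB left
memory block 2: place 142 MB, 370 MB left
memory block 2: place 137 MB, 233 MB left
memory block 2: place 121 MB, 112 MB left
memory block 3: place 144 MB, 368 MB left
memory block 3: place 152 MB, 216 MB left
memory block 4: place 326 MB, 186 MB left
memory block 5: place 316 MB, 196 MB left
memory block 6: place 312 MB, 200 MB left
memory block 2: place 68 MB, 44 MB left
memory block 3: place 92 MB, 124 MB left
memory block 7: place 263 MB, 249 MB left
7 memory blocks × 512 MB = 3584 MB; used 2522 MB; unused 1062 MB.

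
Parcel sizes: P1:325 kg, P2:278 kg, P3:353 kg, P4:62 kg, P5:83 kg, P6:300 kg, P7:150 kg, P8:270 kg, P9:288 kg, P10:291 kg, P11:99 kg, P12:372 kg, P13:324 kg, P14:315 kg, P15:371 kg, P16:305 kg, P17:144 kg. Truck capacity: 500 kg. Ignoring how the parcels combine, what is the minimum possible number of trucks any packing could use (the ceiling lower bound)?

Total size = 325 + 278 + 353 + 62 + 83 + 300 + 150 + 270 + 288 + 291 + 99 + 372 + 324 + 315 + 371 + 305 + 144 = 4330 kg.
⌈4330 / 500⌉ = 9.

9 trucks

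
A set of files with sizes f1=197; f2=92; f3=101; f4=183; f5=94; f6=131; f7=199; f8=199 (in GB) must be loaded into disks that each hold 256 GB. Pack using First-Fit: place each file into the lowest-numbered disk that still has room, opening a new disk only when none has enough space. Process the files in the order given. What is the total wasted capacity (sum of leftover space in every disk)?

f1 (197 GB) → disk 1 (remaining 59 GB)
f2 (92 GB) → disk 2 (remaining 164 GB)
f3 (101 GB) → disk 2 (remaining 63 GB)
f4 (183 GB) → disk 3 (remaining 73 GB)
f5 (94 GB) → disk 4 (remaining 162 GB)
f6 (131 GB) → disk 4 (remaining 31 GB)
f7 (199 GB) → disk 5 (remaining 57 GB)
f8 (199 GB) → disk 6 (remaining 57 GB)
6 disks × 256 GB = 1536 GB; used 1196 GB; unused 340 GB.

340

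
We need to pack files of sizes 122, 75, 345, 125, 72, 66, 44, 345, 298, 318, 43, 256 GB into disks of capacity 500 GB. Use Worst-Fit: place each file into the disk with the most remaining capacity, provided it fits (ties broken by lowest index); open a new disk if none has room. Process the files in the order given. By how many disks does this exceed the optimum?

1

Worst-Fit: [122,75,125,72,44] [345,66] [345] [298,43] [318] [256] → 6 disks.
Total size 2109 GB; any packing needs at least ⌈2109/500⌉ = 5 disks.
An optimal packing achieves that bound: [345,125] [345,122] [318,75,72] [298,66,44,43] [256] → 5 disks.
Excess: 6 − 5 = 1.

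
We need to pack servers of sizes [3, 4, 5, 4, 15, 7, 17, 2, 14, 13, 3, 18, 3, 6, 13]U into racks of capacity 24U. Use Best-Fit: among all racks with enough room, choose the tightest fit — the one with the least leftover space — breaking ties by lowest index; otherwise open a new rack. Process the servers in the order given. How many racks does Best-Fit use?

3U → rack 1 (remaining 21U)
4U → rack 1 (remaining 17U)
5U → rack 1 (remaining 12U)
4U → rack 1 (remaining 8U)
15U → rack 2 (remaining 9U)
7U → rack 1 (remaining 1U)
17U → rack 3 (remaining 7U)
2U → rack 3 (remaining 5U)
14U → rack 4 (remaining 10U)
13U → rack 5 (remaining 11U)
3U → rack 3 (remaining 2U)
18U → rack 6 (remaining 6U)
3U → rack 6 (remaining 3U)
6U → rack 2 (remaining 3U)
13U → rack 7 (remaining 11U)

7 racks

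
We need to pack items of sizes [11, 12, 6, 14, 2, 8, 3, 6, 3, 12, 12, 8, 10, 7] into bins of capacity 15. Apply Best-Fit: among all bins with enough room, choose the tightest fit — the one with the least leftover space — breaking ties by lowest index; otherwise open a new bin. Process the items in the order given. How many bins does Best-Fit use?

9 bins

Put 11 in bin 1; 4 remain.
Put 12 in bin 2; 3 remain.
Put 6 in bin 3; 9 remain.
Put 14 in bin 4; 1 remain.
Put 2 in bin 2; 1 remain.
Put 8 in bin 3; 1 remain.
Put 3 in bin 1; 1 remain.
Put 6 in bin 5; 9 remain.
Put 3 in bin 5; 6 remain.
Put 12 in bin 6; 3 remain.
Put 12 in bin 7; 3 remain.
Put 8 in bin 8; 7 remain.
Put 10 in bin 9; 5 remain.
Put 7 in bin 8; 0 remain.
Final bins: [11,3] [12,2] [6,8] [14] [6,3] [12] [12] [8,7] [10].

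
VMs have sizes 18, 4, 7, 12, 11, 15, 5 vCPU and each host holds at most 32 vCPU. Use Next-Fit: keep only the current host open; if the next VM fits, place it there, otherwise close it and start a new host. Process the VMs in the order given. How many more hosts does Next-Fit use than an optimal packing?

Next-Fit: [18,4,7] [12,11] [15,5] → 3 hosts.
Total size 72 vCPU; any packing needs at least ⌈72/32⌉ = 3 hosts.
So 3 is already optimal.

0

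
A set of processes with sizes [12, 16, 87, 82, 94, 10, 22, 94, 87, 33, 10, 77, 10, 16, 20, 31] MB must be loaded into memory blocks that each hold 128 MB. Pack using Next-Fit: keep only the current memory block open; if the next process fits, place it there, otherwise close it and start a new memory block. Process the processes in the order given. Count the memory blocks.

7 memory blocks

Put 12 MB in memory block 1; 116 MB remain.
Put 16 MB in memory block 1; 100 MB remain.
Put 87 MB in memory block 1; 13 MB remain.
Put 82 MB in memory block 2; 46 MB remain.
Put 94 MB in memory block 3; 34 MB remain.
Put 10 MB in memory block 3; 24 MB remain.
Put 22 MB in memory block 3; 2 MB remain.
Put 94 MB in memory block 4; 34 MB remain.
Put 87 MB in memory block 5; 41 MB remain.
Put 33 MB in memory block 5; 8 MB remain.
Put 10 MB in memory block 6; 118 MB remain.
Put 77 MB in memory block 6; 41 MB remain.
Put 10 MB in memory block 6; 31 MB remain.
Put 16 MB in memory block 6; 15 MB remain.
Put 20 MB in memory block 7; 108 MB remain.
Put 31 MB in memory block 7; 77 MB remain.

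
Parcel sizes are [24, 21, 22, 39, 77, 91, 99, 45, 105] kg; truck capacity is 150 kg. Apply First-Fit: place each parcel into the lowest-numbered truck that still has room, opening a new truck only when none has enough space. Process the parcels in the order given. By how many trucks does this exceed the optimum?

First-Fit: [24,21,22,39] [77,45] [91] [99] [105] → 5 trucks.
Total size 523 kg; any packing needs at least ⌈523/150⌉ = 4 trucks.
An optimal packing achieves that bound: [105,45] [99,39] [91,24,22] [77,21] → 4 trucks.
Excess: 5 − 4 = 1.

1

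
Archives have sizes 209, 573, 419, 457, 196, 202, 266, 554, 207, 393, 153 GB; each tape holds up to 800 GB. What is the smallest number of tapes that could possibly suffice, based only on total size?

5

Total size = 209 + 573 + 419 + 457 + 196 + 202 + 266 + 554 + 207 + 393 + 153 = 3629 GB.
⌈3629 / 800⌉ = 5.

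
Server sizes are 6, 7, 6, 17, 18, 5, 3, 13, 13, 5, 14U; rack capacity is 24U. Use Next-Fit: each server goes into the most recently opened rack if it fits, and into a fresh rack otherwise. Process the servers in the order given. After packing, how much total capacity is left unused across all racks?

37

rack 1: place 6U, 18U left
rack 1: place 7U, 11U left
rack 1: place 6U, 5U left
rack 2: place 17U, 7U left
rack 3: place 18U, 6U left
rack 3: place 5U, 1U left
rack 4: place 3U, 21U left
rack 4: place 13U, 8U left
rack 5: place 13U, 11U left
rack 5: place 5U, 6U left
rack 6: place 14U, 10U left
6 racks × 24U = 144U; used 107U; unused 37U.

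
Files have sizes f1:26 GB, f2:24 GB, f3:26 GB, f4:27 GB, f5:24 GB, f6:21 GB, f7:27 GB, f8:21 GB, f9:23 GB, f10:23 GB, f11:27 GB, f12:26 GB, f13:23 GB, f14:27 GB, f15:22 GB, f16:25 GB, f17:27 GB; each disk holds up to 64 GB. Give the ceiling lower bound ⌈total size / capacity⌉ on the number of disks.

Total size = 26 + 24 + 26 + 27 + 24 + 21 + 27 + 21 + 23 + 23 + 27 + 26 + 23 + 27 + 22 + 25 + 27 = 419 GB.
⌈419 / 64⌉ = 7.

7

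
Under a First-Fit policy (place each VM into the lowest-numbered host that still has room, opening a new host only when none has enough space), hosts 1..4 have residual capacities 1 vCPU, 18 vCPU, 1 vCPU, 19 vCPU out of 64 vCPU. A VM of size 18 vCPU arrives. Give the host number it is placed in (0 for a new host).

2

Hosts with room: host 2 (18 vCPU), host 4 (19 vCPU).
The first with room is host 2.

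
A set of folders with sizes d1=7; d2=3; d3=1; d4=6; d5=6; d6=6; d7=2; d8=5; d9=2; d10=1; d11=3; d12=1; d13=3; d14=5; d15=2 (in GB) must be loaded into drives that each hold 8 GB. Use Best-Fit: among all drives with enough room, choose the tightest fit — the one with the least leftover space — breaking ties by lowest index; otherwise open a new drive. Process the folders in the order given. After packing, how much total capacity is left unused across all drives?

drive 1: place d1 (7 GB), 1 GB left
drive 2: place d2 (3 GB), 5 GB left
drive 1: place d3 (1 GB), 0 GB left
drive 3: place d4 (6 GB), 2 GB left
drive 4: place d5 (6 GB), 2 GB left
drive 5: place d6 (6 GB), 2 GB left
drive 3: place d7 (2 GB), 0 GB left
drive 2: place d8 (5 GB), 0 GB left
drive 4: place d9 (2 GB), 0 GB left
drive 5: place d10 (1 GB), 1 GB left
drive 6: place d11 (3 GB), 5 GB left
drive 5: place d12 (1 GB), 0 GB left
drive 6: place d13 (3 GB), 2 GB left
drive 7: place d14 (5 GB), 3 GB left
drive 6: place d15 (2 GB), 0 GB left
7 drives × 8 GB = 56 GB; used 53 GB; unused 3 GB.

3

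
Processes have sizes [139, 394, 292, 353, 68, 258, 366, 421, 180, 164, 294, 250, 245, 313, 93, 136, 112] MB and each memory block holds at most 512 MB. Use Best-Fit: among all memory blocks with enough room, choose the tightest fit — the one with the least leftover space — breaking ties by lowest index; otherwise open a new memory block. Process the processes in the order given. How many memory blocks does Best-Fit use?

9

memory block 1: place 139 MB, 373 MB left
memory block 2: place 394 MB, 118 MB left
memory block 1: place 292 MB, 81 MB left
memory block 3: place 353 MB, 159 MB left
memory block 1: place 68 MB, 13 MB left
memory block 4: place 258 MB, 254 MB left
memory block 5: place 366 MB, 146 MB left
memory block 6: place 421 MB, 91 MB left
memory block 4: place 180 MB, 74 MB left
memory block 7: place 164 MB, 348 MB left
memory block 7: place 294 MB, 54 MB left
memory block 8: place 250 MB, 262 MB left
memory block 8: place 245 MB, 17 MB left
memory block 9: place 313 MB, 199 MB left
memory block 2: place 93 MB, 25 MB left
memory block 5: place 136 MB, 10 MB left
memory block 3: place 112 MB, 47 MB left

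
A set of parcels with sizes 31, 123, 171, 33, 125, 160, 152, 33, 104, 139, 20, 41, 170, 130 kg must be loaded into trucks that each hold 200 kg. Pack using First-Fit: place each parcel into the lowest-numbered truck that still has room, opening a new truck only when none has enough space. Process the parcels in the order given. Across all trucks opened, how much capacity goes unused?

31 kg → truck 1 (remaining 169 kg)
123 kg → truck 1 (remaining 46 kg)
171 kg → truck 2 (remaining 29 kg)
33 kg → truck 1 (remaining 13 kg)
125 kg → truck 3 (remaining 75 kg)
160 kg → truck 4 (remaining 40 kg)
152 kg → truck 5 (remaining 48 kg)
33 kg → truck 3 (remaining 42 kg)
104 kg → truck 6 (remaining 96 kg)
139 kg → truck 7 (remaining 61 kg)
20 kg → truck 2 (remaining 9 kg)
41 kg → truck 3 (remaining 1 kg)
170 kg → truck 8 (remaining 30 kg)
130 kg → truck 9 (remaining 70 kg)
9 trucks × 200 kg = 1800 kg; used 1432 kg; unused 368 kg.

368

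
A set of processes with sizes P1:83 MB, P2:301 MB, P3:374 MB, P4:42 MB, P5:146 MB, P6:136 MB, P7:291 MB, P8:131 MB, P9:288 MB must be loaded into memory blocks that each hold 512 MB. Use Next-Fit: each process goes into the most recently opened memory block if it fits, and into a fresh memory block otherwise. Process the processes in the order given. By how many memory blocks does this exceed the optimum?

1

Next-Fit: [83,301] [374,42] [146,136] [291,131] [288] → 5 memory blocks.
Total size 1792 MB; any packing needs at least ⌈1792/512⌉ = 4 memory blocks.
An optimal packing achieves that bound: [374,136] [301,146,42] [291,131,83] [288] → 4 memory blocks.
Excess: 5 − 4 = 1.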